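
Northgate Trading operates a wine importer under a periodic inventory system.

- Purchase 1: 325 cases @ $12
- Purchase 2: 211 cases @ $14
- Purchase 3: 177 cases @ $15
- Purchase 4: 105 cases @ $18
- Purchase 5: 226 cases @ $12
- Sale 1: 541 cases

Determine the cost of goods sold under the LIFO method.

COGS = $7,719

Sale 1 (541) [LIFO — newest first]: 226 @ $12 + 105 @ $18 + 177 @ $15 + 33 @ $14 = $7,719
Ending inventory: 325 @ $12 + 178 @ $14 = $6,392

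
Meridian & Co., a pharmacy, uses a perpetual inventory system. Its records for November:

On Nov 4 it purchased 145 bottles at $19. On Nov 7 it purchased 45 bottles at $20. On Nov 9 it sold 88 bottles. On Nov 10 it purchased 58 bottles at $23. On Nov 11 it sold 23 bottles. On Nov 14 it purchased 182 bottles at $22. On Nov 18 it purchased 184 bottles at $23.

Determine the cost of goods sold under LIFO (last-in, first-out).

COGS = $2,246

Nov 9, 88 sold [LIFO — newest first]: 45 @ $20 + 43 @ $19 = $1,717
Nov 11, 23 sold [LIFO — newest first]: 23 @ $23 = $529
Total COGS = $1,717 + $529 = $2,246
Ending inventory: 102 @ $19 + 35 @ $23 + 182 @ $22 + 184 @ $23 = $10,979
Check: goods available $13,225 = COGS $2,246 + ending $10,979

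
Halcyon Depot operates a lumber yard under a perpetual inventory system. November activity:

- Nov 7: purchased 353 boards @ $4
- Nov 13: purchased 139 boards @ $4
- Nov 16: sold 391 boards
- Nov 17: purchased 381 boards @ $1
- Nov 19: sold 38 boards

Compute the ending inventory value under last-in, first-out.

Ending inventory = $747

Nov 16, 391 sold [LIFO — newest first]: 139 @ $4 + 252 @ $4 = $1,564
Nov 19, 38 sold [LIFO — newest first]: 38 @ $1 = $38
Total COGS = $1,564 + $38 = $1,602
Ending inventory: 101 @ $4 + 343 @ $1 = $747
Check: goods available $2,349 = COGS $1,602 + ending $747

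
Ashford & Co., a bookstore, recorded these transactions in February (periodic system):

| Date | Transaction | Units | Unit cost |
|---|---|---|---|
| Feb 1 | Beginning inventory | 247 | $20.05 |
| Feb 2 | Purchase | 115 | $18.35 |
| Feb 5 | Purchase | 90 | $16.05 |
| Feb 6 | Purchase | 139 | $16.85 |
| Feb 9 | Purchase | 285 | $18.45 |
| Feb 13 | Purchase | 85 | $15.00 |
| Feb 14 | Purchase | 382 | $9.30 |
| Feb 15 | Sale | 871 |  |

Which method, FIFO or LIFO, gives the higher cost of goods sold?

FIFO

FIFO COGS: 247 @ $20.05 + 115 @ $18.35 + 90 @ $16.05 + 139 @ $16.85 + 280 @ $18.45 = $16,015.25
LIFO COGS: 382 @ $9.30 + 85 @ $15.00 + 285 @ $18.45 + 119 @ $16.85 = $12,091.00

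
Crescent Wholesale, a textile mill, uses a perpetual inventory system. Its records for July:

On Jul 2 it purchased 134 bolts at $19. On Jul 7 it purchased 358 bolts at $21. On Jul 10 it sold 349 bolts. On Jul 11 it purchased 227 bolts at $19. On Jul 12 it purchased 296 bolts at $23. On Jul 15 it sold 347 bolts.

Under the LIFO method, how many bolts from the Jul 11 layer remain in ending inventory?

176

Jul 10, 349 sold [LIFO — newest first]: 349 @ $21 = $7,329
Jul 15, 347 sold [LIFO — newest first]: 296 @ $23 + 51 @ $19 = $7,777
Total COGS = $7,329 + $7,777 = $15,106
Ending inventory: 134 @ $19 + 9 @ $21 + 176 @ $19 = $6,079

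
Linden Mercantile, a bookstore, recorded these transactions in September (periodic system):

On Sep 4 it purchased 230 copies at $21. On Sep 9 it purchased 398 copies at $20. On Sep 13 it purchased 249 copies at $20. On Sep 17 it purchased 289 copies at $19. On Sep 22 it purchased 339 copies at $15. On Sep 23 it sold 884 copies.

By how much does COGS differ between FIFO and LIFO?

$2,207

FIFO COGS: 230 @ $21 + 398 @ $20 + 249 @ $20 + 7 @ $19 = $17,903
LIFO COGS: 339 @ $15 + 289 @ $19 + 249 @ $20 + 7 @ $20 = $15,696
Difference = |$17,903 − $15,696| = $2,207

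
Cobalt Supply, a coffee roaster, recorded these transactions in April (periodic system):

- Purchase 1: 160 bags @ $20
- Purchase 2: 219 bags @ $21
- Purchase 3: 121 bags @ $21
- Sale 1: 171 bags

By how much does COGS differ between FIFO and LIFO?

$160

FIFO COGS: 160 @ $20 + 11 @ $21 = $3,431
LIFO COGS: 121 @ $21 + 50 @ $21 = $3,591
Difference = |$3,431 − $3,591| = $160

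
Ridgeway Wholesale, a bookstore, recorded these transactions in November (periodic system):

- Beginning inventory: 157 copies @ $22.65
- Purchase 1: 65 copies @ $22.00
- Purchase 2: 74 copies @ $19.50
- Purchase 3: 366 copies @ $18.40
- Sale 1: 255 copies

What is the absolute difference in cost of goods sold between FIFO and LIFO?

$937.55

FIFO COGS: 157 @ $22.65 + 65 @ $22.00 + 33 @ $19.50 = $5,629.55
LIFO COGS: 255 @ $18.40 = $4,692.00
Difference = |$5,629.55 − $4,692.00| = $937.55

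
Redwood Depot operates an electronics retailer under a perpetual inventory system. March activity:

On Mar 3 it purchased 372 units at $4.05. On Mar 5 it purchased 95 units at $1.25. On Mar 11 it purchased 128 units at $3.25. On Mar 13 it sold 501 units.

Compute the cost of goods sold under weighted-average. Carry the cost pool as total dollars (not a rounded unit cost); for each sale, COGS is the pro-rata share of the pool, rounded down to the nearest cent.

COGS = $1,718.85

After Mar 3: 372 on hand, pool $1,506.60 (≈ $4.0500 each)
After Mar 5: 467 on hand, pool $1,625.35 (≈ $3.4804 each)
After Mar 11: 595 on hand, pool $2,041.35 (≈ $3.4308 each)
Mar 13, sell 501: 501/595 × $2,041.35 → $1,718.85
Ending inventory (cost pool remaining) = $322.50
Check: goods available $2,041.35 = COGS $1,718.85 + ending $322.50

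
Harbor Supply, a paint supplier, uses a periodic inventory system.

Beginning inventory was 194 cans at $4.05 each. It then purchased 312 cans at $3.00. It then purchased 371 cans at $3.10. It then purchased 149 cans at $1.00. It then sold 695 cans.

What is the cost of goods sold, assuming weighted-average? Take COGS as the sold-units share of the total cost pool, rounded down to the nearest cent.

COGS = $2,046.25

Sale 1, sell 695: 695/1026 × $3,020.80 → $2,046.25
Ending inventory (cost pool remaining) = $974.55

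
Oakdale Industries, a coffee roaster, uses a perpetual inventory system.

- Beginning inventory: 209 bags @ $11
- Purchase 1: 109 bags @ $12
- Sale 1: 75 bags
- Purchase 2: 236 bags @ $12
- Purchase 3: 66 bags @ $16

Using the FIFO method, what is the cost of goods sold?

COGS = $825

Sale 1 (75) [FIFO — oldest first]: 75 @ $11 = $825
Ending inventory: 134 @ $11 + 109 @ $12 + 236 @ $12 + 66 @ $16 = $6,670
Check: goods available $7,495 = COGS $825 + ending $6,670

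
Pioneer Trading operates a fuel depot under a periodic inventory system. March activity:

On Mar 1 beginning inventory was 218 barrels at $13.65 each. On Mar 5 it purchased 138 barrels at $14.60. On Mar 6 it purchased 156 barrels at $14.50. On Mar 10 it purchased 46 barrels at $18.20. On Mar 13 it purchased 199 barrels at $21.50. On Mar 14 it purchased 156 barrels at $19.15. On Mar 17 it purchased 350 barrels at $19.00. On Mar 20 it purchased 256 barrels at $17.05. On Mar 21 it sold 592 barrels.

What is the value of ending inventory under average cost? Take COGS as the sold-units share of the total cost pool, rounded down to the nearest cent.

Mar 21, sell 592: 592/1519 × $26,370.40 → $10,277.33
Ending inventory (cost pool remaining) = $16,093.07

Ending inventory = $16,093.07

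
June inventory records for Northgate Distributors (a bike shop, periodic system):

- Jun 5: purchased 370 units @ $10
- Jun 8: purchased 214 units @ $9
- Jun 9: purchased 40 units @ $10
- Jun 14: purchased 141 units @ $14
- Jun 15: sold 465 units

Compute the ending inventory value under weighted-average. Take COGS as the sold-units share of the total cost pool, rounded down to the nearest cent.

Jun 15, sell 465: 465/765 × $8,000.00 → $4,862.74
Ending inventory (cost pool remaining) = $3,137.26

Ending inventory = $3,137.26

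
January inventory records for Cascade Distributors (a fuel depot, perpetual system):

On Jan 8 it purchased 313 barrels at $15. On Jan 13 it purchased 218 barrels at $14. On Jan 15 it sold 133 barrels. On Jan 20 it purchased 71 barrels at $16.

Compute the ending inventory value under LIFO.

Ending inventory = $7,021

Jan 15, 133 sold [LIFO — newest first]: 133 @ $14 = $1,862
Ending inventory: 313 @ $15 + 85 @ $14 + 71 @ $16 = $7,021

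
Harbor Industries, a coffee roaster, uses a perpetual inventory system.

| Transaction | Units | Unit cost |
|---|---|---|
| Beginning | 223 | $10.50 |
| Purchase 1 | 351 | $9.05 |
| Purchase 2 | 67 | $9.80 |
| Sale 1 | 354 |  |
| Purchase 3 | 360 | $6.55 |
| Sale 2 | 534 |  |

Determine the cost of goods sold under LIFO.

COGS = $7,346.15

Sale 1 (354) [LIFO — newest first]: 67 @ $9.80 + 287 @ $9.05 = $3,253.95
Sale 2 (534) [LIFO — newest first]: 360 @ $6.55 + 64 @ $9.05 + 110 @ $10.50 = $4,092.20
Total COGS = $3,253.95 + $4,092.20 = $7,346.15
Ending inventory: 113 @ $10.50 = $1,186.50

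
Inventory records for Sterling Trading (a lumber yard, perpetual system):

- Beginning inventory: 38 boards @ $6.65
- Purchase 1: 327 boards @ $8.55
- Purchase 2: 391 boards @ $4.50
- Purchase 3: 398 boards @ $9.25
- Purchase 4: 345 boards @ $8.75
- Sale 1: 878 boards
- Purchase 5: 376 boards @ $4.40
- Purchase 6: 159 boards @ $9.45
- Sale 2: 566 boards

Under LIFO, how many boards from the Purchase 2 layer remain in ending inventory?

Sale 1 (878) [LIFO — newest first]: 345 @ $8.75 + 398 @ $9.25 + 135 @ $4.50 = $7,307.75
Sale 2 (566) [LIFO — newest first]: 159 @ $9.45 + 376 @ $4.40 + 31 @ $4.50 = $3,296.45
Total COGS = $7,307.75 + $3,296.45 = $10,604.20
Ending inventory: 38 @ $6.65 + 327 @ $8.55 + 225 @ $4.50 = $4,061.05
Check: goods available $14,665.25 = COGS $10,604.20 + ending $4,061.05

225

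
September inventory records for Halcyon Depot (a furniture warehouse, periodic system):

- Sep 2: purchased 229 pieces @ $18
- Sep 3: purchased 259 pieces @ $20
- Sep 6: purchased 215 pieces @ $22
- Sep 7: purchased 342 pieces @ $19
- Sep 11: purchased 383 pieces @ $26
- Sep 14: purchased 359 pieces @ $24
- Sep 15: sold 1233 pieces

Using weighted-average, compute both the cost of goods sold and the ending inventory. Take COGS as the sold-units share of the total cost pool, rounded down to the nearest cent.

Sep 15, sell 1233: 1233/1787 × $39,104.00 → $26,981.10
Ending inventory (cost pool remaining) = $12,122.90

COGS = $26,981.10; ending inventory = $12,122.90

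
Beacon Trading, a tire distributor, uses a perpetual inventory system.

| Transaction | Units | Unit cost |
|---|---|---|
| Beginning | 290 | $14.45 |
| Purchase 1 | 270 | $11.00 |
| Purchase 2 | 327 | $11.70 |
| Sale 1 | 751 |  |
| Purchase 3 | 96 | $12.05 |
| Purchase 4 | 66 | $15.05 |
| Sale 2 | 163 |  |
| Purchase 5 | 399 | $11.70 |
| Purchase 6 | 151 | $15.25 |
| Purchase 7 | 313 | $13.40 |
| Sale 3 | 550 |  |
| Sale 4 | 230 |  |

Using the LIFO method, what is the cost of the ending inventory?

Sale 1 (751) [LIFO — newest first]: 327 @ $11.70 + 270 @ $11.00 + 154 @ $14.45 = $9,021.20
Sale 2 (163) [LIFO — newest first]: 66 @ $15.05 + 96 @ $12.05 + 1 @ $14.45 = $2,164.55
Sale 3 (550) [LIFO — newest first]: 313 @ $13.40 + 151 @ $15.25 + 86 @ $11.70 = $7,503.15
Sale 4 (230) [LIFO — newest first]: 230 @ $11.70 = $2,691.00
Total COGS = $9,021.20 + $2,164.55 + $7,503.15 + $2,691.00 = $21,379.90
Ending inventory: 135 @ $14.45 + 83 @ $11.70 = $2,921.85

Ending inventory = $2,921.85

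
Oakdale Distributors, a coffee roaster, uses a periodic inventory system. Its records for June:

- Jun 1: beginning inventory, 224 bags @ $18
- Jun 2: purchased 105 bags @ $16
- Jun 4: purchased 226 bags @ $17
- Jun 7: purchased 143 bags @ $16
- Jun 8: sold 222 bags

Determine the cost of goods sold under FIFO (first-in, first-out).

COGS = $3,996

Jun 8, 222 sold [FIFO — oldest first]: 222 @ $18 = $3,996
Ending inventory: 2 @ $18 + 105 @ $16 + 226 @ $17 + 143 @ $16 = $7,846
Check: goods available $11,842 = COGS $3,996 + ending $7,846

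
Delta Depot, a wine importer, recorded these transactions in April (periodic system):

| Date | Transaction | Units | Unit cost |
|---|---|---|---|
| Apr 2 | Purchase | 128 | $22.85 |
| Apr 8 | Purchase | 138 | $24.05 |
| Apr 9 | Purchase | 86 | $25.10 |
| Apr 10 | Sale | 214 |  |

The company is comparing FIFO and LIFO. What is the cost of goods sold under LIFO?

FIFO COGS: 128 @ $22.85 + 86 @ $24.05 = $4,993.10
LIFO COGS: 86 @ $25.10 + 128 @ $24.05 = $5,237.00

COGS = $5,237.00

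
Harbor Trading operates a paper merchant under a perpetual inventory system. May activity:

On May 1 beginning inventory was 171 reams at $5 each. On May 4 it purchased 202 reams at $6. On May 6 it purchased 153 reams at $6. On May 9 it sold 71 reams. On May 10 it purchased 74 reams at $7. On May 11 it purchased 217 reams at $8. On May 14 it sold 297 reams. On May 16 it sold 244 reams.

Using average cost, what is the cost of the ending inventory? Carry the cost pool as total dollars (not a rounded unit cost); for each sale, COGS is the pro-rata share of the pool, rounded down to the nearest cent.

Ending inventory = $1,328.96

After May 1: 171 on hand, pool $855.00 (≈ $5.0000 each)
After May 4: 373 on hand, pool $2,067.00 (≈ $5.5416 each)
After May 6: 526 on hand, pool $2,985.00 (≈ $5.6749 each)
May 9, sell 71: 71/526 × $2,985.00 → $402.91
After May 10: 529 on hand, pool $3,100.09 (≈ $5.8603 each)
After May 11: 746 on hand, pool $4,836.09 (≈ $6.4827 each)
May 14, sell 297: 297/746 × $4,836.09 → $1,925.36
May 16, sell 244: 244/449 × $2,910.73 → $1,581.77
Total COGS = $402.91 + $1,925.36 + $1,581.77 = $3,910.04
Ending inventory (cost pool remaining) = $1,328.96
Check: goods available $5,239.00 = COGS $3,910.04 + ending $1,328.96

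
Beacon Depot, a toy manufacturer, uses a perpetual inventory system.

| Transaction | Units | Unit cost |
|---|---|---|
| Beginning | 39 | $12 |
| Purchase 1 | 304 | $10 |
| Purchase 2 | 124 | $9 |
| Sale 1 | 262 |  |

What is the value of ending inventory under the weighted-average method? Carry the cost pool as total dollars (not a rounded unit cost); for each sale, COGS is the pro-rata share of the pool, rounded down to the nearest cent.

Ending inventory = $2,029.81

After Beginning: 39 on hand, pool $468.00 (≈ $12.0000 each)
After Purchase 1: 343 on hand, pool $3,508.00 (≈ $10.2274 each)
After Purchase 2: 467 on hand, pool $4,624.00 (≈ $9.9015 each)
Sale 1, sell 262: 262/467 × $4,624.00 → $2,594.19
Ending inventory (cost pool remaining) = $2,029.81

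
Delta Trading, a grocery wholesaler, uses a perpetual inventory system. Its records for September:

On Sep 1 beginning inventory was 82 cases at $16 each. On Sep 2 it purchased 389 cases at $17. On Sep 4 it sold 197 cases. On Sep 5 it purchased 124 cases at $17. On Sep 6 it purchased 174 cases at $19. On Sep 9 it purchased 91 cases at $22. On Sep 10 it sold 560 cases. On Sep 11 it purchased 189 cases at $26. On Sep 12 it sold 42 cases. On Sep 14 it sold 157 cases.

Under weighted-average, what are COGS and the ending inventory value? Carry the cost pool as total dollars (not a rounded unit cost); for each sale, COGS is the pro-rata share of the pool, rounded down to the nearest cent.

COGS = $18,094.87; ending inventory = $2,160.13

After Sep 1: 82 on hand, pool $1,312.00 (≈ $16.0000 each)
After Sep 2: 471 on hand, pool $7,925.00 (≈ $16.8259 each)
Sep 4, sell 197: 197/471 × $7,925.00 → $3,314.70
After Sep 5: 398 on hand, pool $6,718.30 (≈ $16.8802 each)
After Sep 6: 572 on hand, pool $10,024.30 (≈ $17.5250 each)
After Sep 9: 663 on hand, pool $12,026.30 (≈ $18.1392 each)
Sep 10, sell 560: 560/663 × $12,026.30 → $10,157.96
After Sep 11: 292 on hand, pool $6,782.34 (≈ $23.2272 each)
Sep 12, sell 42: 42/292 × $6,782.34 → $975.54
Sep 14, sell 157: 157/250 × $5,806.80 → $3,646.67
Total COGS = $3,314.70 + $10,157.96 + $975.54 + $3,646.67 = $18,094.87
Ending inventory (cost pool remaining) = $2,160.13
Check: goods available $20,255.00 = COGS $18,094.87 + ending $2,160.13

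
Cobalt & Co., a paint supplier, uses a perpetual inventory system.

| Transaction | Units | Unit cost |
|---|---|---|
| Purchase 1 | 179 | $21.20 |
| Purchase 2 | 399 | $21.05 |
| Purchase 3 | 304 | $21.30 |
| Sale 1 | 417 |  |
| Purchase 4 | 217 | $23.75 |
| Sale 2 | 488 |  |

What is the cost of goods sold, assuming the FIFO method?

COGS = $19,215.20

Sale 1 (417) [FIFO — oldest first]: 179 @ $21.20 + 238 @ $21.05 = $8,804.70
Sale 2 (488) [FIFO — oldest first]: 161 @ $21.05 + 304 @ $21.30 + 23 @ $23.75 = $10,410.50
Total COGS = $8,804.70 + $10,410.50 = $19,215.20
Ending inventory: 194 @ $23.75 = $4,607.50
Check: goods available $23,822.70 = COGS $19,215.20 + ending $4,607.50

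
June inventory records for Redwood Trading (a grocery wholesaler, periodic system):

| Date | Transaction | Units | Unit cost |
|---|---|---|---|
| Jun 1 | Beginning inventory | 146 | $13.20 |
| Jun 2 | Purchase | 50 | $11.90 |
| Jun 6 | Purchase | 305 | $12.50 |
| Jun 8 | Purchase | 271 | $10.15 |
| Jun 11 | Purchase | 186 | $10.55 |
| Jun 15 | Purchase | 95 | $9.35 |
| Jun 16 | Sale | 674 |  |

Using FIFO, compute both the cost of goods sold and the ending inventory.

Jun 16, 674 sold [FIFO — oldest first]: 146 @ $13.20 + 50 @ $11.90 + 305 @ $12.50 + 173 @ $10.15 = $8,090.65
Ending inventory: 98 @ $10.15 + 186 @ $10.55 + 95 @ $9.35 = $3,845.25

COGS = $8,090.65; ending inventory = $3,845.25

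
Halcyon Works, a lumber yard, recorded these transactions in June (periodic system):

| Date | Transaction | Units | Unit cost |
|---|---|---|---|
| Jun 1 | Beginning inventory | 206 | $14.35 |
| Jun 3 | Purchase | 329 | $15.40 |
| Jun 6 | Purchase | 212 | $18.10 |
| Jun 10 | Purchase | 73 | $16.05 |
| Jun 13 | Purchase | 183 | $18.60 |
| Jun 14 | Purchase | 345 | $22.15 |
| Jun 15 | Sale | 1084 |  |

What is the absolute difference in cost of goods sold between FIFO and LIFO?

FIFO COGS: 206 @ $14.35 + 329 @ $15.40 + 212 @ $18.10 + 73 @ $16.05 + 183 @ $18.60 + 81 @ $22.15 = $18,229.50
LIFO COGS: 345 @ $22.15 + 183 @ $18.60 + 73 @ $16.05 + 212 @ $18.10 + 271 @ $15.40 = $20,227.80
Difference = |$18,229.50 − $20,227.80| = $1,998.30

$1,998.30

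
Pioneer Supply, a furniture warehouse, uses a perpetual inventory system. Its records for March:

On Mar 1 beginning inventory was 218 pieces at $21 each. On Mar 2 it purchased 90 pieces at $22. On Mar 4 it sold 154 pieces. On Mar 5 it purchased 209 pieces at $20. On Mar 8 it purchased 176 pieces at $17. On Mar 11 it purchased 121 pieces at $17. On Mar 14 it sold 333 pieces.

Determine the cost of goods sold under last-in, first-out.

Mar 4, 154 sold [LIFO — newest first]: 90 @ $22 + 64 @ $21 = $3,324
Mar 14, 333 sold [LIFO — newest first]: 121 @ $17 + 176 @ $17 + 36 @ $20 = $5,769
Total COGS = $3,324 + $5,769 = $9,093
Ending inventory: 154 @ $21 + 173 @ $20 = $6,694

COGS = $9,093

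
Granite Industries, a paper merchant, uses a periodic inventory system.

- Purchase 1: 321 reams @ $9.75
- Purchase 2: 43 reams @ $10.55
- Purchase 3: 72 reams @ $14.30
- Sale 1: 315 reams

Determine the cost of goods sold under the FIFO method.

Sale 1 (315) [FIFO — oldest first]: 315 @ $9.75 = $3,071.25
Ending inventory: 6 @ $9.75 + 43 @ $10.55 + 72 @ $14.30 = $1,541.75

COGS = $3,071.25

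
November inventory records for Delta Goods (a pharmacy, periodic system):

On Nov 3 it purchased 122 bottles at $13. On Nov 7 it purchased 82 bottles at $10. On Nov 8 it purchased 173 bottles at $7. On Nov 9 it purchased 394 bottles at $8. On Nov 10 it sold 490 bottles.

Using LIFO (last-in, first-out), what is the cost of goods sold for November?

COGS = $3,824

Nov 10, 490 sold [LIFO — newest first]: 394 @ $8 + 96 @ $7 = $3,824
Ending inventory: 122 @ $13 + 82 @ $10 + 77 @ $7 = $2,945
Check: goods available $6,769 = COGS $3,824 + ending $2,945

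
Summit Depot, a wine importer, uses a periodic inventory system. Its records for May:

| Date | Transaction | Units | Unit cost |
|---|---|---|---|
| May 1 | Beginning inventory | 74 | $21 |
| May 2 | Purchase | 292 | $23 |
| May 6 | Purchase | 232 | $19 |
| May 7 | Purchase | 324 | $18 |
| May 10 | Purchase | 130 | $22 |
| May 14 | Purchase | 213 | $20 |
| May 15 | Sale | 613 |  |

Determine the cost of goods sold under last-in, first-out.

COGS = $11,980

May 15, 613 sold [LIFO — newest first]: 213 @ $20 + 130 @ $22 + 270 @ $18 = $11,980
Ending inventory: 74 @ $21 + 292 @ $23 + 232 @ $19 + 54 @ $18 = $13,650
Check: goods available $25,630 = COGS $11,980 + ending $13,650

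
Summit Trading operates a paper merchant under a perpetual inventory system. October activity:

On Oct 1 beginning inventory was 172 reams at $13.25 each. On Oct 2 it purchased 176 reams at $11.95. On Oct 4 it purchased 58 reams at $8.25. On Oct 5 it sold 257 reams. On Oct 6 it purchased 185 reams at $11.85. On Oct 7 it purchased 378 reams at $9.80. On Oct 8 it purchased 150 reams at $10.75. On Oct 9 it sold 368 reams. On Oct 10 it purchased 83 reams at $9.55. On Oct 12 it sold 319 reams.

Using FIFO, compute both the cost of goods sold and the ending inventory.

COGS = $10,512.35; ending inventory = $2,650.15

Oct 5, 257 sold [FIFO — oldest first]: 172 @ $13.25 + 85 @ $11.95 = $3,294.75
Oct 9, 368 sold [FIFO — oldest first]: 91 @ $11.95 + 58 @ $8.25 + 185 @ $11.85 + 34 @ $9.80 = $4,091.40
Oct 12, 319 sold [FIFO — oldest first]: 319 @ $9.80 = $3,126.20
Total COGS = $3,294.75 + $4,091.40 + $3,126.20 = $10,512.35
Ending inventory: 25 @ $9.80 + 150 @ $10.75 + 83 @ $9.55 = $2,650.15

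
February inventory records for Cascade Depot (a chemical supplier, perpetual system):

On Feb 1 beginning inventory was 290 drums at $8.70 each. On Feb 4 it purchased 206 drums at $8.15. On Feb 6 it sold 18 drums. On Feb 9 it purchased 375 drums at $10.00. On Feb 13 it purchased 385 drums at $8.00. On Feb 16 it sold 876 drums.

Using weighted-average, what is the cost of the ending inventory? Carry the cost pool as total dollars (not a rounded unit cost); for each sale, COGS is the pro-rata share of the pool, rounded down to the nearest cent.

After Feb 1: 290 on hand, pool $2,523.00 (≈ $8.7000 each)
After Feb 4: 496 on hand, pool $4,201.90 (≈ $8.4716 each)
Feb 6, sell 18: 18/496 × $4,201.90 → $152.48
After Feb 9: 853 on hand, pool $7,799.42 (≈ $9.1435 each)
After Feb 13: 1238 on hand, pool $10,879.42 (≈ $8.7879 each)
Feb 16, sell 876: 876/1238 × $10,879.42 → $7,698.20
Total COGS = $152.48 + $7,698.20 = $7,850.68
Ending inventory (cost pool remaining) = $3,181.22

Ending inventory = $3,181.22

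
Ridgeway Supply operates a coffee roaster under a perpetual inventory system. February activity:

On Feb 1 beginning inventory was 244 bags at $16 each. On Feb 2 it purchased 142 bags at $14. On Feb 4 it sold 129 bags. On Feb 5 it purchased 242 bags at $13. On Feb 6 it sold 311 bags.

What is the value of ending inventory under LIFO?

Feb 4, 129 sold [LIFO — newest first]: 129 @ $14 = $1,806
Feb 6, 311 sold [LIFO — newest first]: 242 @ $13 + 13 @ $14 + 56 @ $16 = $4,224
Total COGS = $1,806 + $4,224 = $6,030
Ending inventory: 188 @ $16 = $3,008

Ending inventory = $3,008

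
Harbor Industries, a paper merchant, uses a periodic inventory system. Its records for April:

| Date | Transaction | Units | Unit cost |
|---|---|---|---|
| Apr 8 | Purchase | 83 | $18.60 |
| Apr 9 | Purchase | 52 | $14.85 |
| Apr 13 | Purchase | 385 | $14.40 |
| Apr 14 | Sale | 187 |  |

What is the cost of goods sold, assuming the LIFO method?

Apr 14, 187 sold [LIFO — newest first]: 187 @ $14.40 = $2,692.80
Ending inventory: 83 @ $18.60 + 52 @ $14.85 + 198 @ $14.40 = $5,167.20
Check: goods available $7,860.00 = COGS $2,692.80 + ending $5,167.20

COGS = $2,692.80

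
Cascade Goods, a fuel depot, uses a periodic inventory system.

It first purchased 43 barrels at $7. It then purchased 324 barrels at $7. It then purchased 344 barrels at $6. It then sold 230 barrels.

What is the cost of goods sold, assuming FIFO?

COGS = $1,610

Sale 1 (230) [FIFO — oldest first]: 43 @ $7 + 187 @ $7 = $1,610
Ending inventory: 137 @ $7 + 344 @ $6 = $3,023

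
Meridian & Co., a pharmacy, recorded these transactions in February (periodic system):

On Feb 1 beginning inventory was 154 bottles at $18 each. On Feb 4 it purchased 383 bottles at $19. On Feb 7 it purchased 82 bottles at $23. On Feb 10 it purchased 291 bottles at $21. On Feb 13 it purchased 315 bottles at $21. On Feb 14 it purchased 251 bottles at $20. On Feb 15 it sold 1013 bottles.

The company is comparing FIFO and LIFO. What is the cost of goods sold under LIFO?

FIFO COGS: 154 @ $18 + 383 @ $19 + 82 @ $23 + 291 @ $21 + 103 @ $21 = $20,209
LIFO COGS: 251 @ $20 + 315 @ $21 + 291 @ $21 + 82 @ $23 + 74 @ $19 = $21,038

COGS = $21,038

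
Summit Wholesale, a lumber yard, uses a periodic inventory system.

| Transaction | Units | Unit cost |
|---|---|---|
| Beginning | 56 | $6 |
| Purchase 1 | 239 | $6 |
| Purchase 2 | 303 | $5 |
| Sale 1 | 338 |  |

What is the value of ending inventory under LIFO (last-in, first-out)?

Sale 1 (338) [LIFO — newest first]: 303 @ $5 + 35 @ $6 = $1,725
Ending inventory: 56 @ $6 + 204 @ $6 = $1,560
Check: goods available $3,285 = COGS $1,725 + ending $1,560

Ending inventory = $1,560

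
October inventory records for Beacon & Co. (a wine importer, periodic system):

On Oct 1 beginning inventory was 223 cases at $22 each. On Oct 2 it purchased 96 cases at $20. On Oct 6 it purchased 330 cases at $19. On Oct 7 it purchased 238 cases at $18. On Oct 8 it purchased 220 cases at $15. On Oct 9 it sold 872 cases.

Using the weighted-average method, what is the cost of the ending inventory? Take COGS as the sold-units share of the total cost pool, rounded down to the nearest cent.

Ending inventory = $4,390.07

Oct 9, sell 872: 872/1107 × $20,680.00 → $16,289.93
Ending inventory (cost pool remaining) = $4,390.07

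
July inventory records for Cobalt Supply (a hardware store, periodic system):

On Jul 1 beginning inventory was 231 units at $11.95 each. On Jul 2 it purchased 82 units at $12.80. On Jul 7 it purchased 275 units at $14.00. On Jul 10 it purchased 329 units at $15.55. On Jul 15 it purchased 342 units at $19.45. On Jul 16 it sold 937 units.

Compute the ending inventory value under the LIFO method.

Ending inventory = $3,936.05

Jul 16, 937 sold [LIFO — newest first]: 342 @ $19.45 + 329 @ $15.55 + 266 @ $14.00 = $15,491.85
Ending inventory: 231 @ $11.95 + 82 @ $12.80 + 9 @ $14.00 = $3,936.05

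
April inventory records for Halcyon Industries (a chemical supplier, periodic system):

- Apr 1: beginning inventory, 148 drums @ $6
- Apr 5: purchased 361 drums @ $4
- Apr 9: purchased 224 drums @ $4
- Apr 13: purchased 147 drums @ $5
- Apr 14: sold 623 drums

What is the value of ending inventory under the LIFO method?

Apr 14, 623 sold [LIFO — newest first]: 147 @ $5 + 224 @ $4 + 252 @ $4 = $2,639
Ending inventory: 148 @ $6 + 109 @ $4 = $1,324

Ending inventory = $1,324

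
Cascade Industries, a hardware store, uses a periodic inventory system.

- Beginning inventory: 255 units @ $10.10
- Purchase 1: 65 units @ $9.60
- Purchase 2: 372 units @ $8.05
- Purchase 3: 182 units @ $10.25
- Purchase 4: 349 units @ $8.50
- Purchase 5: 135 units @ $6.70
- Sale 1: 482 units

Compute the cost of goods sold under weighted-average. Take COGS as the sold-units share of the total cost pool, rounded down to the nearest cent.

COGS = $4,234.57

Sale 1, sell 482: 482/1358 × $11,930.60 → $4,234.57
Ending inventory (cost pool remaining) = $7,696.03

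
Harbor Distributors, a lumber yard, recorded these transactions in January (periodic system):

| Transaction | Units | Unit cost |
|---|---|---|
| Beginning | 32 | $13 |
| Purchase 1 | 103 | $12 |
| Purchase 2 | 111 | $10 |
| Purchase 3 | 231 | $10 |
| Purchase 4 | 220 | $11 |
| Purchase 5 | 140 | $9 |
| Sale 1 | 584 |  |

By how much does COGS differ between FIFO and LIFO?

FIFO COGS: 32 @ $13 + 103 @ $12 + 111 @ $10 + 231 @ $10 + 107 @ $11 = $6,249
LIFO COGS: 140 @ $9 + 220 @ $11 + 224 @ $10 = $5,920
Difference = |$6,249 − $5,920| = $329

$329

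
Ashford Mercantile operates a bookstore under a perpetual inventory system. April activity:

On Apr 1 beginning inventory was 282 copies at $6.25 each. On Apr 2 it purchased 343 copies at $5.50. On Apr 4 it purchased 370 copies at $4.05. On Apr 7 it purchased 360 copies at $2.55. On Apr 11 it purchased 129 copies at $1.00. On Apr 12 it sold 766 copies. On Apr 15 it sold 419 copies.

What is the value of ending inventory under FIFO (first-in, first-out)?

Apr 12, 766 sold [FIFO — oldest first]: 282 @ $6.25 + 343 @ $5.50 + 141 @ $4.05 = $4,220.05
Apr 15, 419 sold [FIFO — oldest first]: 229 @ $4.05 + 190 @ $2.55 = $1,411.95
Total COGS = $4,220.05 + $1,411.95 = $5,632.00
Ending inventory: 170 @ $2.55 + 129 @ $1.00 = $562.50

Ending inventory = $562.50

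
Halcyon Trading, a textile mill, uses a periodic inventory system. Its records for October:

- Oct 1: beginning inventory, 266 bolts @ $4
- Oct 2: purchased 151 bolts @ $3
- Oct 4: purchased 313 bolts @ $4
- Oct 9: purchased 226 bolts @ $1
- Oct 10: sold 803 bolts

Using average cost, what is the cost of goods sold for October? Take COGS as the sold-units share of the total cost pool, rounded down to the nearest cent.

Oct 10, sell 803: 803/956 × $2,995.00 → $2,515.67
Ending inventory (cost pool remaining) = $479.33

COGS = $2,515.67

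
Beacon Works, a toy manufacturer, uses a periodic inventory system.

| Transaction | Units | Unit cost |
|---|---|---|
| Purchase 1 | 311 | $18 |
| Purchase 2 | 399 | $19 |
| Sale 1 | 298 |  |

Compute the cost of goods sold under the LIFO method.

Sale 1 (298) [LIFO — newest first]: 298 @ $19 = $5,662
Ending inventory: 311 @ $18 + 101 @ $19 = $7,517

COGS = $5,662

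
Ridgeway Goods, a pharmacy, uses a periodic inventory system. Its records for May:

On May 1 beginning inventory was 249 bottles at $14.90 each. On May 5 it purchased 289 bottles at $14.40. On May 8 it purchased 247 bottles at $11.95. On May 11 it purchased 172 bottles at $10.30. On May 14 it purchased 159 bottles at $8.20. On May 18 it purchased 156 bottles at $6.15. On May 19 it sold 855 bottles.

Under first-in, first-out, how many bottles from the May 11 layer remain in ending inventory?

102

May 19, 855 sold [FIFO — oldest first]: 249 @ $14.90 + 289 @ $14.40 + 247 @ $11.95 + 70 @ $10.30 = $11,544.35
Ending inventory: 102 @ $10.30 + 159 @ $8.20 + 156 @ $6.15 = $3,313.80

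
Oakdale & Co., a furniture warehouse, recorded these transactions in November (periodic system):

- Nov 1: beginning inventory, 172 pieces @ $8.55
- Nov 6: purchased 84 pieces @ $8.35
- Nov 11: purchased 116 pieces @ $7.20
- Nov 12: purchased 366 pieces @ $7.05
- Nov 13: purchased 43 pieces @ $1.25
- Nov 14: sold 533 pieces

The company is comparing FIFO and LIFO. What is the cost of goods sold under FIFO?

FIFO COGS: 172 @ $8.55 + 84 @ $8.35 + 116 @ $7.20 + 161 @ $7.05 = $4,142.25
LIFO COGS: 43 @ $1.25 + 366 @ $7.05 + 116 @ $7.20 + 8 @ $8.35 = $3,536.05

COGS = $4,142.25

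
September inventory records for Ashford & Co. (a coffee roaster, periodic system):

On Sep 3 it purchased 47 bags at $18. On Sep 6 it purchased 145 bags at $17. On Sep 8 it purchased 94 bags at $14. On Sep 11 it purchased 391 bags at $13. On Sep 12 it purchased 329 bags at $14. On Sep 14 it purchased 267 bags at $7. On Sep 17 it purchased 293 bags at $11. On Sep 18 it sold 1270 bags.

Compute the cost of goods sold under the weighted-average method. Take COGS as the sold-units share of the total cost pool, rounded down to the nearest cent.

Sep 18, sell 1270: 1270/1566 × $19,408.00 → $15,739.56
Ending inventory (cost pool remaining) = $3,668.44
Check: goods available $19,408.00 = COGS $15,739.56 + ending $3,668.44

COGS = $15,739.56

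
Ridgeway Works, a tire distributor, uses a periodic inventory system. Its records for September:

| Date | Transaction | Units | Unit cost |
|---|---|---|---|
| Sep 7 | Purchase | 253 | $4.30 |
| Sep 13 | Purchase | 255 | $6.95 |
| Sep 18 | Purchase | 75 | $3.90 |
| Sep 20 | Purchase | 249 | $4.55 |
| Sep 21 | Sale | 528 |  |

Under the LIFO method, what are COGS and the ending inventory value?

COGS = $2,843.25; ending inventory = $1,442.35

Sep 21, 528 sold [LIFO — newest first]: 249 @ $4.55 + 75 @ $3.90 + 204 @ $6.95 = $2,843.25
Ending inventory: 253 @ $4.30 + 51 @ $6.95 = $1,442.35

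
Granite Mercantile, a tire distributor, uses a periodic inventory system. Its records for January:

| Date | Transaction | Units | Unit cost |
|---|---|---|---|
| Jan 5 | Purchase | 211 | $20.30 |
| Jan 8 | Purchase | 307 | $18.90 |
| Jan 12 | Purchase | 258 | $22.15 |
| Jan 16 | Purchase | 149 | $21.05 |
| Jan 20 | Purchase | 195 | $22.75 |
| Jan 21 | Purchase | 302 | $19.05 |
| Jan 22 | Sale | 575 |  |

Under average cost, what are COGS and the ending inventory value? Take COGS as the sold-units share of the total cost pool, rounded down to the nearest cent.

COGS = $11,777.43; ending inventory = $17,348.67

Jan 22, sell 575: 575/1422 × $29,126.10 → $11,777.43
Ending inventory (cost pool remaining) = $17,348.67
Check: goods available $29,126.10 = COGS $11,777.43 + ending $17,348.67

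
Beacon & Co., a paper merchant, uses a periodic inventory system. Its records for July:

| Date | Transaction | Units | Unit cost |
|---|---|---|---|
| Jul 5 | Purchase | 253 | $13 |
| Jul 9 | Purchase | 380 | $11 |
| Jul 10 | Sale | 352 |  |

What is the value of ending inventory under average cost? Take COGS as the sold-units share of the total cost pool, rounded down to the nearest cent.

Jul 10, sell 352: 352/633 × $7,469.00 → $4,153.37
Ending inventory (cost pool remaining) = $3,315.63
Check: goods available $7,469.00 = COGS $4,153.37 + ending $3,315.63

Ending inventory = $3,315.63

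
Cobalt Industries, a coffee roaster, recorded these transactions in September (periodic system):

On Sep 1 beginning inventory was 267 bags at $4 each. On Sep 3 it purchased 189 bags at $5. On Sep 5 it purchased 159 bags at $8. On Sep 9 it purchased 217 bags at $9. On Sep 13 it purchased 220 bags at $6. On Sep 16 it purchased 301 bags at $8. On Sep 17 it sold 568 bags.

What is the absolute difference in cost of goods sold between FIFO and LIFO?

FIFO COGS: 267 @ $4 + 189 @ $5 + 112 @ $8 = $2,909
LIFO COGS: 301 @ $8 + 220 @ $6 + 47 @ $9 = $4,151
Difference = |$2,909 − $4,151| = $1,242

$1,242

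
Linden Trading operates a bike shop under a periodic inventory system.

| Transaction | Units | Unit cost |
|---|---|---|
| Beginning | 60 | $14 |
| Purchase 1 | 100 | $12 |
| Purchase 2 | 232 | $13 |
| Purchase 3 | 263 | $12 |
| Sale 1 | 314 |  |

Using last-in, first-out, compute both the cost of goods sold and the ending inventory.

Sale 1 (314) [LIFO — newest first]: 263 @ $12 + 51 @ $13 = $3,819
Ending inventory: 60 @ $14 + 100 @ $12 + 181 @ $13 = $4,393
Check: goods available $8,212 = COGS $3,819 + ending $4,393

COGS = $3,819; ending inventory = $4,393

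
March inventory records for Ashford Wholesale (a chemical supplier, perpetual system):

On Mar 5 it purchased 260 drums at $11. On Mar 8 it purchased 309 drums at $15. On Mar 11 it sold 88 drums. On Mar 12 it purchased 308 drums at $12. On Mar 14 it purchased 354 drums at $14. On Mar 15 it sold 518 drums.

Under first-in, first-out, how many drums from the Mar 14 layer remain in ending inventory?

Mar 11, 88 sold [FIFO — oldest first]: 88 @ $11 = $968
Mar 15, 518 sold [FIFO — oldest first]: 172 @ $11 + 309 @ $15 + 37 @ $12 = $6,971
Total COGS = $968 + $6,971 = $7,939
Ending inventory: 271 @ $12 + 354 @ $14 = $8,208

354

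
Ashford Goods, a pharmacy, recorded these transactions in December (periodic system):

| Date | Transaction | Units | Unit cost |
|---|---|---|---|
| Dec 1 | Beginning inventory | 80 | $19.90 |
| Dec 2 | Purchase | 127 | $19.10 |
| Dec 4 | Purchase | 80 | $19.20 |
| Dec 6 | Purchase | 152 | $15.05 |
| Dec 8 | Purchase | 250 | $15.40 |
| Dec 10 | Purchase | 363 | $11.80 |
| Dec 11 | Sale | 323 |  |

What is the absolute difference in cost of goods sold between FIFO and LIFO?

FIFO COGS: 80 @ $19.90 + 127 @ $19.10 + 80 @ $19.20 + 36 @ $15.05 = $6,095.50
LIFO COGS: 323 @ $11.80 = $3,811.40
Difference = |$6,095.50 − $3,811.40| = $2,284.10

$2,284.10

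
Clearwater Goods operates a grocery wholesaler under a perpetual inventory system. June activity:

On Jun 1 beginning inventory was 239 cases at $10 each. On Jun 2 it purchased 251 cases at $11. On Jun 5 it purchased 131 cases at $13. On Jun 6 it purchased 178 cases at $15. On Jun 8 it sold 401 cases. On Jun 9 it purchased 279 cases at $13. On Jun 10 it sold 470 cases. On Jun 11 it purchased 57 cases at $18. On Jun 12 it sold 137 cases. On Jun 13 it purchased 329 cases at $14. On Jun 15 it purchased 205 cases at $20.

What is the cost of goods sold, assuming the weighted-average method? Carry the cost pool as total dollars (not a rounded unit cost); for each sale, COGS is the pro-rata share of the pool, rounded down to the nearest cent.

COGS = $12,452.12

After Jun 1: 239 on hand, pool $2,390.00 (≈ $10.0000 each)
After Jun 2: 490 on hand, pool $5,151.00 (≈ $10.5122 each)
After Jun 5: 621 on hand, pool $6,854.00 (≈ $11.0370 each)
After Jun 6: 799 on hand, pool $9,524.00 (≈ $11.9199 each)
Jun 8, sell 401: 401/799 × $9,524.00 → $4,779.87
After Jun 9: 677 on hand, pool $8,371.13 (≈ $12.3650 each)
Jun 10, sell 470: 470/677 × $8,371.13 → $5,811.56
After Jun 11: 264 on hand, pool $3,585.57 (≈ $13.5817 each)
Jun 12, sell 137: 137/264 × $3,585.57 → $1,860.69
After Jun 13: 456 on hand, pool $6,330.88 (≈ $13.8835 each)
After Jun 15: 661 on hand, pool $10,430.88 (≈ $15.7805 each)
Total COGS = $4,779.87 + $5,811.56 + $1,860.69 = $12,452.12
Ending inventory (cost pool remaining) = $10,430.88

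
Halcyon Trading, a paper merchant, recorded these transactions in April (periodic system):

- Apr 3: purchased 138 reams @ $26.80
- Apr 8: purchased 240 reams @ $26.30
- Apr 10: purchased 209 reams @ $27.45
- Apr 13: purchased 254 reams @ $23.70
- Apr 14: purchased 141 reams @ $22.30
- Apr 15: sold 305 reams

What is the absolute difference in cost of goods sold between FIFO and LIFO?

FIFO COGS: 138 @ $26.80 + 167 @ $26.30 = $8,090.50
LIFO COGS: 141 @ $22.30 + 164 @ $23.70 = $7,031.10
Difference = |$8,090.50 − $7,031.10| = $1,059.40

$1,059.40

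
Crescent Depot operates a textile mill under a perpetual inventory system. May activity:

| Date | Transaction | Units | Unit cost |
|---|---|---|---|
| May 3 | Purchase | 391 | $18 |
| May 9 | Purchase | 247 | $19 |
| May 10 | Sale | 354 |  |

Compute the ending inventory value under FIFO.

May 10, 354 sold [FIFO — oldest first]: 354 @ $18 = $6,372
Ending inventory: 37 @ $18 + 247 @ $19 = $5,359

Ending inventory = $5,359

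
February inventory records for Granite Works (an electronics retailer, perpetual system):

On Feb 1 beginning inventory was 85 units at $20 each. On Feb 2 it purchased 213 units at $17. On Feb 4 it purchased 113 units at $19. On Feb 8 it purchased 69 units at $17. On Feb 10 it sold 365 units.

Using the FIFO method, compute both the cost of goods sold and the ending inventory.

Feb 10, 365 sold [FIFO — oldest first]: 85 @ $20 + 213 @ $17 + 67 @ $19 = $6,594
Ending inventory: 46 @ $19 + 69 @ $17 = $2,047
Check: goods available $8,641 = COGS $6,594 + ending $2,047

COGS = $6,594; ending inventory = $2,047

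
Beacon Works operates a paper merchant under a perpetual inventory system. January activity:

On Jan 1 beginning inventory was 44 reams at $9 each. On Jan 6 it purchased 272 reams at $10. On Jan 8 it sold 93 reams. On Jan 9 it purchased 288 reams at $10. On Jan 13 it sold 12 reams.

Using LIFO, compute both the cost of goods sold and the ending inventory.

COGS = $1,050; ending inventory = $4,946

Jan 8, 93 sold [LIFO — newest first]: 93 @ $10 = $930
Jan 13, 12 sold [LIFO — newest first]: 12 @ $10 = $120
Total COGS = $930 + $120 = $1,050
Ending inventory: 44 @ $9 + 179 @ $10 + 276 @ $10 = $4,946
Check: goods available $5,996 = COGS $1,050 + ending $4,946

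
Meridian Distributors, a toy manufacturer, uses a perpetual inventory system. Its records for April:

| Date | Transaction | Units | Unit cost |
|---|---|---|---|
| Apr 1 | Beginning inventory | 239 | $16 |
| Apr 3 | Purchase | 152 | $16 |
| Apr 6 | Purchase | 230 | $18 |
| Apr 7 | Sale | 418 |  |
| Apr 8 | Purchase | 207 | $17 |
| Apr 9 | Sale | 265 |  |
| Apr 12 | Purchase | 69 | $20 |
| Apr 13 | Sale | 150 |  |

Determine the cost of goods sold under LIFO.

COGS = $14,271

Apr 7, 418 sold [LIFO — newest first]: 230 @ $18 + 152 @ $16 + 36 @ $16 = $7,148
Apr 9, 265 sold [LIFO — newest first]: 207 @ $17 + 58 @ $16 = $4,447
Apr 13, 150 sold [LIFO — newest first]: 69 @ $20 + 81 @ $16 = $2,676
Total COGS = $7,148 + $4,447 + $2,676 = $14,271
Ending inventory: 64 @ $16 = $1,024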